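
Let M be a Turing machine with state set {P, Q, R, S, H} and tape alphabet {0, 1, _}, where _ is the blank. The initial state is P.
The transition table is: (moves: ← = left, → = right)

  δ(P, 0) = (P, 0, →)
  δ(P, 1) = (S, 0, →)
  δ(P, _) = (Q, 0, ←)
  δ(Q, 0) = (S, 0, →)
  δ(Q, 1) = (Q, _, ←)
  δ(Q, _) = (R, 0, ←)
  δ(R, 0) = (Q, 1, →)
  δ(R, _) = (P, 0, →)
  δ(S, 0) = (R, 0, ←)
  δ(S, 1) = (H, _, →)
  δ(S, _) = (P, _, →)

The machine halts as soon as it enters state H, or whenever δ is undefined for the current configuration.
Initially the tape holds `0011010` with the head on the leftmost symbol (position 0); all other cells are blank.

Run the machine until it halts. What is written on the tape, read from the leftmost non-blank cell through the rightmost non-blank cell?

000_010

P | [0]011010   read 0 → write 0, move →, go to P
P | 0[0]11010   read 0 → write 0, move →, go to P
P | 00[1]1010   read 1 → write 0, move →, go to S
S | 000[1]010   read 1 → write _, move →, go to H
H | 000_[0]10
The non-blank tape span at halt is 000_010.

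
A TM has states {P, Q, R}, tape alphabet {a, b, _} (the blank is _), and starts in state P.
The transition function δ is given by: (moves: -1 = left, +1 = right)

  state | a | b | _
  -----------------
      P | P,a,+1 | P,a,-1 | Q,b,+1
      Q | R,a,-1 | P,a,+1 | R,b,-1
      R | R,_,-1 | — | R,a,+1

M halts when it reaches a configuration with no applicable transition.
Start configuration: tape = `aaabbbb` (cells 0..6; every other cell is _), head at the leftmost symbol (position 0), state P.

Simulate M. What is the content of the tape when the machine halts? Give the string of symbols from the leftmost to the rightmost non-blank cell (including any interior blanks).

P | [a]aabbbb__   read a → write a, move +1, go to P
P | a[a]abbbb__   read a → write a, move +1, go to P
P | aa[a]bbbb__   read a → write a, move +1, go to P
P | aaa[b]bbb__   read b → write a, move -1, go to P
P | aa[a]abbb__   read a → write a, move +1, go to P
P | aaa[a]bbb__   read a → write a, move +1, go to P
P | aaaa[b]bb__   read b → write a, move -1, go to P
P | aaa[a]abb__   read a → write a, move +1, go to P
P | aaaa[a]bb__   read a → write a, move +1, go to P
P | aaaaa[b]b__   read b → write a, move -1, go to P
P | aaaa[a]ab__   read a → write a, move +1, go to P
P | aaaaa[a]b__   read a → write a, move +1, go to P
P | aaaaaa[b]__   read b → write a, move -1, go to P
P | aaaaa[a]a__   read a → write a, move +1, go to P
P | aaaaaa[a]__   read a → write a, move +1, go to P
P | aaaaaaa[_]_   read _ → write b, move +1, go to Q
Q | aaaaaaab[_]   read _ → write b, move -1, go to R
R | aaaaaaa[b]b
The non-blank tape span at halt is aaaaaaabb.

aaaaaaabb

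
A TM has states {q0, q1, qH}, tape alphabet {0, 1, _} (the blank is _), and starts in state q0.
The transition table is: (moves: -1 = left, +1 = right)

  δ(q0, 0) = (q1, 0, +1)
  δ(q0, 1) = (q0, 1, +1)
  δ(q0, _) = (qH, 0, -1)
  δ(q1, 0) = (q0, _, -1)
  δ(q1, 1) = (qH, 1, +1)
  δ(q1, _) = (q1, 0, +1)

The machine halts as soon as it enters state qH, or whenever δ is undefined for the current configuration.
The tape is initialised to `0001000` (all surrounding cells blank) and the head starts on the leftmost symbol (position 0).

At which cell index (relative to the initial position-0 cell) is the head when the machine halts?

state=q0 head=0 tape=[0]001000   (q0,0)→(q1,0,+1)
state=q1 head=1 tape=0[0]01000   (q1,0)→(q0,_,-1)
state=q0 head=0 tape=[0]_01000   (q0,0)→(q1,0,+1)
state=q1 head=1 tape=0[_]01000   (q1,_)→(q1,0,+1)
state=q1 head=2 tape=00[0]1000   (q1,0)→(q0,_,-1)
state=q0 head=1 tape=0[0]_1000   (q0,0)→(q1,0,+1)
state=q1 head=2 tape=00[_]1000   (q1,_)→(q1,0,+1)
state=q1 head=3 tape=000[1]000   (q1,1)→(qH,1,+1)
state=qH head=4 tape=0001[0]00
At halt the head is at cell 4.

4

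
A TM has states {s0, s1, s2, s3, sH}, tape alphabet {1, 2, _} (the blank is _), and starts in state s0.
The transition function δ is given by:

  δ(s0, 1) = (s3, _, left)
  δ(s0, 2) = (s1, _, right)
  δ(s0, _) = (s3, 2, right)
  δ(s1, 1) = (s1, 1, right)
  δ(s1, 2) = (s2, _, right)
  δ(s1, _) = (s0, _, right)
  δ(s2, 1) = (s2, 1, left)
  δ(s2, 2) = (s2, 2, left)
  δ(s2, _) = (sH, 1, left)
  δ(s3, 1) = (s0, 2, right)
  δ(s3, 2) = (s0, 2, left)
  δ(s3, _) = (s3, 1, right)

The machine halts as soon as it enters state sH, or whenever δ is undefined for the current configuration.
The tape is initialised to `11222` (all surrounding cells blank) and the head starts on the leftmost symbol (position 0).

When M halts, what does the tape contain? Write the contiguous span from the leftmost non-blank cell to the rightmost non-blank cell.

112_12

state=s0 head=0 tape=_[1]1222   (s0,1)→(s3,_,left)
state=s3 head=-1 tape=[_]_1222   (s3,_)→(s3,1,right)
state=s3 head=0 tape=1[_]1222   (s3,_)→(s3,1,right)
state=s3 head=1 tape=11[1]222   (s3,1)→(s0,2,right)
state=s0 head=2 tape=112[2]22   (s0,2)→(s1,_,right)
state=s1 head=3 tape=112_[2]2   (s1,2)→(s2,_,right)
state=s2 head=4 tape=112__[2]   (s2,2)→(s2,2,left)
state=s2 head=3 tape=112_[_]2   (s2,_)→(sH,1,left)
state=sH head=2 tape=112[_]12
The non-blank tape span at halt is 112_12.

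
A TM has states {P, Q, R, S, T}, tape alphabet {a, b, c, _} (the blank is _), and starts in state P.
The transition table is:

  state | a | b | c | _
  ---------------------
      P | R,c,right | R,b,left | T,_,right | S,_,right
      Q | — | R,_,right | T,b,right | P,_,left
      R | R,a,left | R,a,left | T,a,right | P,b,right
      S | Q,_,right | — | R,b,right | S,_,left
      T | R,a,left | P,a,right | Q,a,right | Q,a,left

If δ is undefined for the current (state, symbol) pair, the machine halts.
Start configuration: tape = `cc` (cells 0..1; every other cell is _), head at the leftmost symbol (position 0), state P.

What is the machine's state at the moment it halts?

S

P | [c]c___   read c → write _, move right, go to T
T | _[c]___   read c → write a, move right, go to Q
Q | _a[_]__   read _ → write _, move left, go to P
P | _[a]___   read a → write c, move right, go to R
R | _c[_]__   read _ → write b, move right, go to P
P | _cb[_]_   read _ → write _, move right, go to S
S | _cb_[_]   read _ → write _, move left, go to S
S | _cb[_]_   read _ → write _, move left, go to S
S | _c[b]__
No transition is defined for (S, b); M halts in state S.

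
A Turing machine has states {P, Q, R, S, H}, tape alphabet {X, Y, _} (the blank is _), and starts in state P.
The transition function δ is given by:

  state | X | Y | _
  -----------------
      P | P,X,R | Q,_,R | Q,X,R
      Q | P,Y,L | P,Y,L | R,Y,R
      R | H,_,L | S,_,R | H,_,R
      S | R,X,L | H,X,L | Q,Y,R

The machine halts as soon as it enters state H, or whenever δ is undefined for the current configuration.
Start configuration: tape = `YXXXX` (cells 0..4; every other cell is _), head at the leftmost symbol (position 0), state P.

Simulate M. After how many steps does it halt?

P | [Y]XXXX___   read Y → write _, move R, go to Q
Q | _[X]XXX___   read X → write Y, move L, go to P
P | [_]YXXX___   read _ → write X, move R, go to Q
Q | X[Y]XXX___   read Y → write Y, move L, go to P
P | [X]YXXX___   read X → write X, move R, go to P
P | X[Y]XXX___   read Y → write _, move R, go to Q
Q | X_[X]XX___   read X → write Y, move L, go to P
P | X[_]YXX___   read _ → write X, move R, go to Q
Q | XX[Y]XX___   read Y → write Y, move L, go to P
P | X[X]YXX___   read X → write X, move R, go to P
P | XX[Y]XX___   read Y → write _, move R, go to Q
Q | XX_[X]X___   read X → write Y, move L, go to P
P | XX[_]YX___   read _ → write X, move R, go to Q
Q | XXX[Y]X___   read Y → write Y, move L, go to P
P | XX[X]YX___   read X → write X, move R, go to P
P | XXX[Y]X___   read Y → write _, move R, go to Q
Q | XXX_[X]___   read X → write Y, move L, go to P
P | XXX[_]Y___   read _ → write X, move R, go to Q
Q | XXXX[Y]___   read Y → write Y, move L, go to P
P | XXX[X]Y___   read X → write X, move R, go to P
P | XXXX[Y]___   read Y → write _, move R, go to Q
Q | XXXX_[_]__   read _ → write Y, move R, go to R
R | XXXX_Y[_]_   read _ → write _, move R, go to H
H | XXXX_Y_[_]
M halts after 23 transitions.

23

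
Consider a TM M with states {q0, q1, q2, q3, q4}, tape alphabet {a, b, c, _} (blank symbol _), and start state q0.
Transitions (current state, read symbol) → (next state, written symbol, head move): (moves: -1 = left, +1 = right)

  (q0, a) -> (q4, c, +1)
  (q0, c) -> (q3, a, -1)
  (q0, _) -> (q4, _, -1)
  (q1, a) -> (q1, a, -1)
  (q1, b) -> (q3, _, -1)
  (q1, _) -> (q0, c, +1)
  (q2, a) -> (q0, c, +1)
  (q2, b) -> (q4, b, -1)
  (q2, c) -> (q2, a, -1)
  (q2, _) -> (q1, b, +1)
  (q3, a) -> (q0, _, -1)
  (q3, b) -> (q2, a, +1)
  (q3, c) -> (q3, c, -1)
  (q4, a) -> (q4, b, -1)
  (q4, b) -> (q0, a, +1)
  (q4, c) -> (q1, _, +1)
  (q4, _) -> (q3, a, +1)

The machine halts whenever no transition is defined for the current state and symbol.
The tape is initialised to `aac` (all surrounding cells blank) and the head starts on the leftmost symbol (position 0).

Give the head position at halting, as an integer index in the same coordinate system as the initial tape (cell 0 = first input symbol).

q0 | [a]ac   read a → write c, move +1, go to q4
q4 | c[a]c   read a → write b, move -1, go to q4
q4 | [c]bc   read c → write _, move +1, go to q1
q1 | _[b]c   read b → write _, move -1, go to q3
q3 | [_]_c
At halt the head is at cell 0.

0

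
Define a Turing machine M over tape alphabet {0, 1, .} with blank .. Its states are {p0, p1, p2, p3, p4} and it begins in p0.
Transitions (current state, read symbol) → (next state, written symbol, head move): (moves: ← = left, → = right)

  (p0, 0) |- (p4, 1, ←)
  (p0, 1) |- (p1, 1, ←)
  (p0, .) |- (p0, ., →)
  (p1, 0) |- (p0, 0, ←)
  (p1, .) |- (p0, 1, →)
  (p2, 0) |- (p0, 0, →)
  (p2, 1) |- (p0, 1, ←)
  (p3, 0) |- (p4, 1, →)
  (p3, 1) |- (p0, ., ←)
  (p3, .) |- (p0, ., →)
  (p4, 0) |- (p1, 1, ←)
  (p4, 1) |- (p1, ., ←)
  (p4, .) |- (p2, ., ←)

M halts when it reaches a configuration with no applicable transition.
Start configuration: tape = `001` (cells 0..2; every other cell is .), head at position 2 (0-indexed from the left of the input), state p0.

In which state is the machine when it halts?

p0 | ..00[1]   read 1 → write 1, move ←, go to p1
p1 | ..0[0]1   read 0 → write 0, move ←, go to p0
p0 | ..[0]01   read 0 → write 1, move ←, go to p4
p4 | .[.]101   read . → write ., move ←, go to p2
p2 | [.].101
No transition is defined for (p2, .); M halts in state p2.

p2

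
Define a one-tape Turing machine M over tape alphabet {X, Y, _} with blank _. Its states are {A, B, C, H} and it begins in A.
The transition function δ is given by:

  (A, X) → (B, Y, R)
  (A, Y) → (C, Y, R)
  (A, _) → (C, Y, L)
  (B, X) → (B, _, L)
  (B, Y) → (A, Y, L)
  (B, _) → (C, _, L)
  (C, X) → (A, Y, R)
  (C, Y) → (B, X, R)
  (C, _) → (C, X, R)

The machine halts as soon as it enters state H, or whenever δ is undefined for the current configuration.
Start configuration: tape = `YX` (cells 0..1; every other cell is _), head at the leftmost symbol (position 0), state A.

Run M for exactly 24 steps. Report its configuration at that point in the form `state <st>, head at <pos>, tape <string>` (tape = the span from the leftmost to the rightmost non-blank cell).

state=A head=0 tape=[Y]X___   (A,Y)→(C,Y,R)
state=C head=1 tape=Y[X]___   (C,X)→(A,Y,R)
state=A head=2 tape=YY[_]__   (A,_)→(C,Y,L)
state=C head=1 tape=Y[Y]Y__   (C,Y)→(B,X,R)
state=B head=2 tape=YX[Y]__   (B,Y)→(A,Y,L)
state=A head=1 tape=Y[X]Y__   (A,X)→(B,Y,R)
state=B head=2 tape=YY[Y]__   (B,Y)→(A,Y,L)
state=A head=1 tape=Y[Y]Y__   (A,Y)→(C,Y,R)
state=C head=2 tape=YY[Y]__   (C,Y)→(B,X,R)
state=B head=3 tape=YYX[_]_   (B,_)→(C,_,L)
state=C head=2 tape=YY[X]__   (C,X)→(A,Y,R)
state=A head=3 tape=YYY[_]_   (A,_)→(C,Y,L)
state=C head=2 tape=YY[Y]Y_   (C,Y)→(B,X,R)
state=B head=3 tape=YYX[Y]_   (B,Y)→(A,Y,L)
state=A head=2 tape=YY[X]Y_   (A,X)→(B,Y,R)
state=B head=3 tape=YYY[Y]_   (B,Y)→(A,Y,L)
state=A head=2 tape=YY[Y]Y_   (A,Y)→(C,Y,R)
state=C head=3 tape=YYY[Y]_   (C,Y)→(B,X,R)
state=B head=4 tape=YYYX[_]   (B,_)→(C,_,L)
state=C head=3 tape=YYY[X]_   (C,X)→(A,Y,R)
state=A head=4 tape=YYYY[_]   (A,_)→(C,Y,L)
state=C head=3 tape=YYY[Y]Y   (C,Y)→(B,X,R)
state=B head=4 tape=YYYX[Y]   (B,Y)→(A,Y,L)
state=A head=3 tape=YYY[X]Y   (A,X)→(B,Y,R)
state=B head=4 tape=YYYY[Y]
After 24 steps: state B, head at 4, tape YYYYY.

state B, head at 4, tape YYYYY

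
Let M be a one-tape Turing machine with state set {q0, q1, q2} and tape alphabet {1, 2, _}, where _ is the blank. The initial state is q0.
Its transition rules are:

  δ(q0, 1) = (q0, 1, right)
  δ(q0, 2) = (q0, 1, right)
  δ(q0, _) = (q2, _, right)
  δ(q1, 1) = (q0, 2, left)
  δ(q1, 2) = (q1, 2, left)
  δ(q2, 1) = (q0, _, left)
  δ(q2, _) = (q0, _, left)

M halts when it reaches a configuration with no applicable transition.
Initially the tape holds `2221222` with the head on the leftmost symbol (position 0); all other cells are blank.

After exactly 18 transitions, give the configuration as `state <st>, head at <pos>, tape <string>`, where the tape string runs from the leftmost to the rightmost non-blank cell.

state q2, head at 8, tape 1111111

state=q0 head=0 tape=[2]221222__   (q0,2)→(q0,1,right)
state=q0 head=1 tape=1[2]21222__   (q0,2)→(q0,1,right)
state=q0 head=2 tape=11[2]1222__   (q0,2)→(q0,1,right)
state=q0 head=3 tape=111[1]222__   (q0,1)→(q0,1,right)
state=q0 head=4 tape=1111[2]22__   (q0,2)→(q0,1,right)
state=q0 head=5 tape=11111[2]2__   (q0,2)→(q0,1,right)
state=q0 head=6 tape=111111[2]__   (q0,2)→(q0,1,right)
state=q0 head=7 tape=1111111[_]_   (q0,_)→(q2,_,right)
state=q2 head=8 tape=1111111_[_]   (q2,_)→(q0,_,left)
state=q0 head=7 tape=1111111[_]_   (q0,_)→(q2,_,right)
state=q2 head=8 tape=1111111_[_]   (q2,_)→(q0,_,left)
state=q0 head=7 tape=1111111[_]_   (q0,_)→(q2,_,right)
state=q2 head=8 tape=1111111_[_]   (q2,_)→(q0,_,left)
state=q0 head=7 tape=1111111[_]_   (q0,_)→(q2,_,right)
state=q2 head=8 tape=1111111_[_]   (q2,_)→(q0,_,left)
state=q0 head=7 tape=1111111[_]_   (q0,_)→(q2,_,right)
state=q2 head=8 tape=1111111_[_]   (q2,_)→(q0,_,left)
state=q0 head=7 tape=1111111[_]_   (q0,_)→(q2,_,right)
state=q2 head=8 tape=1111111_[_]
After 18 steps: state q2, head at 8, tape 1111111.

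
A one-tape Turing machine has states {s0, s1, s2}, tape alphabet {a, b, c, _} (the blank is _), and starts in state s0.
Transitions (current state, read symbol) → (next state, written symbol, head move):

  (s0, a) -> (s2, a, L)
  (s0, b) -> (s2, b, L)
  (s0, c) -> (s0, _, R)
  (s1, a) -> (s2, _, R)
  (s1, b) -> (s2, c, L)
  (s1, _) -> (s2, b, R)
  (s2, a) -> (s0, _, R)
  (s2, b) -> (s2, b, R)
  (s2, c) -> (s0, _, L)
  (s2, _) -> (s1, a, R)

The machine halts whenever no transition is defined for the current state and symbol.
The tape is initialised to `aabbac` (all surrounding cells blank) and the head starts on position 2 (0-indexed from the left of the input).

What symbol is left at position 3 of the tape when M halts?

state=s0 head=2 tape=aa[b]bac   (s0,b)→(s2,b,L)
state=s2 head=1 tape=a[a]bbac   (s2,a)→(s0,_,R)
state=s0 head=2 tape=a_[b]bac   (s0,b)→(s2,b,L)
state=s2 head=1 tape=a[_]bbac   (s2,_)→(s1,a,R)
state=s1 head=2 tape=aa[b]bac   (s1,b)→(s2,c,L)
state=s2 head=1 tape=a[a]cbac   (s2,a)→(s0,_,R)
state=s0 head=2 tape=a_[c]bac   (s0,c)→(s0,_,R)
state=s0 head=3 tape=a__[b]ac   (s0,b)→(s2,b,L)
state=s2 head=2 tape=a_[_]bac   (s2,_)→(s1,a,R)
state=s1 head=3 tape=a_a[b]ac   (s1,b)→(s2,c,L)
state=s2 head=2 tape=a_[a]cac   (s2,a)→(s0,_,R)
state=s0 head=3 tape=a__[c]ac   (s0,c)→(s0,_,R)
state=s0 head=4 tape=a___[a]c   (s0,a)→(s2,a,L)
state=s2 head=3 tape=a__[_]ac   (s2,_)→(s1,a,R)
state=s1 head=4 tape=a__a[a]c   (s1,a)→(s2,_,R)
state=s2 head=5 tape=a__a_[c]   (s2,c)→(s0,_,L)
state=s0 head=4 tape=a__a[_]_
Cell 3 holds a when M halts.

a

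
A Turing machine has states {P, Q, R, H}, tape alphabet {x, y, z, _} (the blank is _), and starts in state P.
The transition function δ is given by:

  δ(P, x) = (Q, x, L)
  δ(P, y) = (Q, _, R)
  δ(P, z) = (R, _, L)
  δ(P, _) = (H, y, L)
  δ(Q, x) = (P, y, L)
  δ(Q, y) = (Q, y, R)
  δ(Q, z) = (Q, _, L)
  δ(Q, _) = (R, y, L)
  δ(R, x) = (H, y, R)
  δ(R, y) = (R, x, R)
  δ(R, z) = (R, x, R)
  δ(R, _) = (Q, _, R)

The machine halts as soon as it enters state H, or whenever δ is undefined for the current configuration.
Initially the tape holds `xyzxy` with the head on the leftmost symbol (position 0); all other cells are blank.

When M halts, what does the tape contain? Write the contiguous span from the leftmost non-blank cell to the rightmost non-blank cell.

yxxyy

P | __[x]yzxy   read x → write x, move L, go to Q
Q | _[_]xyzxy   read _ → write y, move L, go to R
R | [_]yxyzxy   read _ → write _, move R, go to Q
Q | _[y]xyzxy   read y → write y, move R, go to Q
Q | _y[x]yzxy   read x → write y, move L, go to P
P | _[y]yyzxy   read y → write _, move R, go to Q
Q | __[y]yzxy   read y → write y, move R, go to Q
Q | __y[y]zxy   read y → write y, move R, go to Q
Q | __yy[z]xy   read z → write _, move L, go to Q
Q | __y[y]_xy   read y → write y, move R, go to Q
Q | __yy[_]xy   read _ → write y, move L, go to R
R | __y[y]yxy   read y → write x, move R, go to R
R | __yx[y]xy   read y → write x, move R, go to R
R | __yxx[x]y   read x → write y, move R, go to H
H | __yxxy[y]
The non-blank tape span at halt is yxxyy.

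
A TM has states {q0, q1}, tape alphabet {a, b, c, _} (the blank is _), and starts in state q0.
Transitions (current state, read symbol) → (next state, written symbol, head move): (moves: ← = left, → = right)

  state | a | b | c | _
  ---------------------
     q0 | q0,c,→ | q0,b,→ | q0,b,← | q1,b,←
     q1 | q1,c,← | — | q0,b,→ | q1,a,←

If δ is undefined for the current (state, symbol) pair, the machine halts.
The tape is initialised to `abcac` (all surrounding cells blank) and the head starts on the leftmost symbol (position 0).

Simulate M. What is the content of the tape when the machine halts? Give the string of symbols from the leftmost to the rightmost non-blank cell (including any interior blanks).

cbbbbb

state=q0 head=0 tape=[a]bcac_   (q0,a)→(q0,c,→)
state=q0 head=1 tape=c[b]cac_   (q0,b)→(q0,b,→)
state=q0 head=2 tape=cb[c]ac_   (q0,c)→(q0,b,←)
state=q0 head=1 tape=c[b]bac_   (q0,b)→(q0,b,→)
state=q0 head=2 tape=cb[b]ac_   (q0,b)→(q0,b,→)
state=q0 head=3 tape=cbb[a]c_   (q0,a)→(q0,c,→)
state=q0 head=4 tape=cbbc[c]_   (q0,c)→(q0,b,←)
state=q0 head=3 tape=cbb[c]b_   (q0,c)→(q0,b,←)
state=q0 head=2 tape=cb[b]bb_   (q0,b)→(q0,b,→)
state=q0 head=3 tape=cbb[b]b_   (q0,b)→(q0,b,→)
state=q0 head=4 tape=cbbb[b]_   (q0,b)→(q0,b,→)
state=q0 head=5 tape=cbbbb[_]   (q0,_)→(q1,b,←)
state=q1 head=4 tape=cbbb[b]b
The non-blank tape span at halt is cbbbbb.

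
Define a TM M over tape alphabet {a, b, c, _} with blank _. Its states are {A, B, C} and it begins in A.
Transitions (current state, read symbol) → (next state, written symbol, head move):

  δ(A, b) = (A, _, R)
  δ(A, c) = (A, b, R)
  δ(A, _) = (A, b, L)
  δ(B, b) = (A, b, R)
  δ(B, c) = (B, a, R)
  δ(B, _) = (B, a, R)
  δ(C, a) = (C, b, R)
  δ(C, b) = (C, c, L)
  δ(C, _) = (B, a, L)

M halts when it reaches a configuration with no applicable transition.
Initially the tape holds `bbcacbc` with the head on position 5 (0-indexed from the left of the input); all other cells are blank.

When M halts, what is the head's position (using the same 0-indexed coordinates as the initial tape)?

3

state=A head=5 tape=bbcac[b]c____   (A,b)→(A,_,R)
state=A head=6 tape=bbcac_[c]____   (A,c)→(A,b,R)
state=A head=7 tape=bbcac_b[_]___   (A,_)→(A,b,L)
state=A head=6 tape=bbcac_[b]b___   (A,b)→(A,_,R)
state=A head=7 tape=bbcac__[b]___   (A,b)→(A,_,R)
state=A head=8 tape=bbcac___[_]__   (A,_)→(A,b,L)
state=A head=7 tape=bbcac__[_]b__   (A,_)→(A,b,L)
state=A head=6 tape=bbcac_[_]bb__   (A,_)→(A,b,L)
state=A head=5 tape=bbcac[_]bbb__   (A,_)→(A,b,L)
state=A head=4 tape=bbca[c]bbbb__   (A,c)→(A,b,R)
state=A head=5 tape=bbcab[b]bbb__   (A,b)→(A,_,R)
state=A head=6 tape=bbcab_[b]bb__   (A,b)→(A,_,R)
state=A head=7 tape=bbcab__[b]b__   (A,b)→(A,_,R)
state=A head=8 tape=bbcab___[b]__   (A,b)→(A,_,R)
state=A head=9 tape=bbcab____[_]_   (A,_)→(A,b,L)
state=A head=8 tape=bbcab___[_]b_   (A,_)→(A,b,L)
state=A head=7 tape=bbcab__[_]bb_   (A,_)→(A,b,L)
state=A head=6 tape=bbcab_[_]bbb_   (A,_)→(A,b,L)
state=A head=5 tape=bbcab[_]bbbb_   (A,_)→(A,b,L)
state=A head=4 tape=bbca[b]bbbbb_   (A,b)→(A,_,R)
state=A head=5 tape=bbca_[b]bbbb_   (A,b)→(A,_,R)
state=A head=6 tape=bbca__[b]bbb_   (A,b)→(A,_,R)
state=A head=7 tape=bbca___[b]bb_   (A,b)→(A,_,R)
state=A head=8 tape=bbca____[b]b_   (A,b)→(A,_,R)
state=A head=9 tape=bbca_____[b]_   (A,b)→(A,_,R)
state=A head=10 tape=bbca______[_]   (A,_)→(A,b,L)
state=A head=9 tape=bbca_____[_]b   (A,_)→(A,b,L)
state=A head=8 tape=bbca____[_]bb   (A,_)→(A,b,L)
state=A head=7 tape=bbca___[_]bbb   (A,_)→(A,b,L)
state=A head=6 tape=bbca__[_]bbbb   (A,_)→(A,b,L)
state=A head=5 tape=bbca_[_]bbbbb   (A,_)→(A,b,L)
state=A head=4 tape=bbca[_]bbbbbb   (A,_)→(A,b,L)
state=A head=3 tape=bbc[a]bbbbbbb
At halt the head is at cell 3.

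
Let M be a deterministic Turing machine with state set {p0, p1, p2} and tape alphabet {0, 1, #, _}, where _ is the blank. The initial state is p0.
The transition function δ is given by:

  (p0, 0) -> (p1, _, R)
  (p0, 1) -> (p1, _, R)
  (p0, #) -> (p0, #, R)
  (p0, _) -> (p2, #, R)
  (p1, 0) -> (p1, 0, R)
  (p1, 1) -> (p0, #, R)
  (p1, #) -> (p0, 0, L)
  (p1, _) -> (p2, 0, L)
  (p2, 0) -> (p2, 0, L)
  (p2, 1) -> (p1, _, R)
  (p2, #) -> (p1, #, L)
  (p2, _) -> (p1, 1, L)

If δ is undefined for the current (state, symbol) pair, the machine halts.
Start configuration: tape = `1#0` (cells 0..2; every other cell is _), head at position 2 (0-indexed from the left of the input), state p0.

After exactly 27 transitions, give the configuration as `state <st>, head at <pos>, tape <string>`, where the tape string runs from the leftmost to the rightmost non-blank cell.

state p1, head at 5, tape 010

state=p0 head=2 tape=1#[0]____   (p0,0)→(p1,_,R)
state=p1 head=3 tape=1#_[_]___   (p1,_)→(p2,0,L)
state=p2 head=2 tape=1#[_]0___   (p2,_)→(p1,1,L)
state=p1 head=1 tape=1[#]10___   (p1,#)→(p0,0,L)
state=p0 head=0 tape=[1]010___   (p0,1)→(p1,_,R)
state=p1 head=1 tape=_[0]10___   (p1,0)→(p1,0,R)
state=p1 head=2 tape=_0[1]0___   (p1,1)→(p0,#,R)
state=p0 head=3 tape=_0#[0]___   (p0,0)→(p1,_,R)
state=p1 head=4 tape=_0#_[_]__   (p1,_)→(p2,0,L)
state=p2 head=3 tape=_0#[_]0__   (p2,_)→(p1,1,L)
state=p1 head=2 tape=_0[#]10__   (p1,#)→(p0,0,L)
state=p0 head=1 tape=_[0]010__   (p0,0)→(p1,_,R)
state=p1 head=2 tape=__[0]10__   (p1,0)→(p1,0,R)
state=p1 head=3 tape=__0[1]0__   (p1,1)→(p0,#,R)
state=p0 head=4 tape=__0#[0]__   (p0,0)→(p1,_,R)
state=p1 head=5 tape=__0#_[_]_   (p1,_)→(p2,0,L)
state=p2 head=4 tape=__0#[_]0_   (p2,_)→(p1,1,L)
state=p1 head=3 tape=__0[#]10_   (p1,#)→(p0,0,L)
state=p0 head=2 tape=__[0]010_   (p0,0)→(p1,_,R)
state=p1 head=3 tape=___[0]10_   (p1,0)→(p1,0,R)
state=p1 head=4 tape=___0[1]0_   (p1,1)→(p0,#,R)
state=p0 head=5 tape=___0#[0]_   (p0,0)→(p1,_,R)
state=p1 head=6 tape=___0#_[_]   (p1,_)→(p2,0,L)
state=p2 head=5 tape=___0#[_]0   (p2,_)→(p1,1,L)
state=p1 head=4 tape=___0[#]10   (p1,#)→(p0,0,L)
state=p0 head=3 tape=___[0]010   (p0,0)→(p1,_,R)
state=p1 head=4 tape=____[0]10   (p1,0)→(p1,0,R)
state=p1 head=5 tape=____0[1]0
After 27 steps: state p1, head at 5, tape 010.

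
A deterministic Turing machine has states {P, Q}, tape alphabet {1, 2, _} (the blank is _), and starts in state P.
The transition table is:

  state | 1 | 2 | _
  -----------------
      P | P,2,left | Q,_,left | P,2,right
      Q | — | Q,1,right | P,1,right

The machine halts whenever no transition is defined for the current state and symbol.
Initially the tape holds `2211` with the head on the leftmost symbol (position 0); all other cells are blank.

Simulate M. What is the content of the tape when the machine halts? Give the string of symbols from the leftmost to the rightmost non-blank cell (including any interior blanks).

P | __[2]211   read 2 → write _, move left, go to Q
Q | _[_]_211   read _ → write 1, move right, go to P
P | _1[_]211   read _ → write 2, move right, go to P
P | _12[2]11   read 2 → write _, move left, go to Q
Q | _1[2]_11   read 2 → write 1, move right, go to Q
Q | _11[_]11   read _ → write 1, move right, go to P
P | _111[1]1   read 1 → write 2, move left, go to P
P | _11[1]21   read 1 → write 2, move left, go to P
P | _1[1]221   read 1 → write 2, move left, go to P
P | _[1]2221   read 1 → write 2, move left, go to P
P | [_]22221   read _ → write 2, move right, go to P
P | 2[2]2221   read 2 → write _, move left, go to Q
Q | [2]_2221   read 2 → write 1, move right, go to Q
Q | 1[_]2221   read _ → write 1, move right, go to P
P | 11[2]221   read 2 → write _, move left, go to Q
Q | 1[1]_221
The non-blank tape span at halt is 11_221.

11_221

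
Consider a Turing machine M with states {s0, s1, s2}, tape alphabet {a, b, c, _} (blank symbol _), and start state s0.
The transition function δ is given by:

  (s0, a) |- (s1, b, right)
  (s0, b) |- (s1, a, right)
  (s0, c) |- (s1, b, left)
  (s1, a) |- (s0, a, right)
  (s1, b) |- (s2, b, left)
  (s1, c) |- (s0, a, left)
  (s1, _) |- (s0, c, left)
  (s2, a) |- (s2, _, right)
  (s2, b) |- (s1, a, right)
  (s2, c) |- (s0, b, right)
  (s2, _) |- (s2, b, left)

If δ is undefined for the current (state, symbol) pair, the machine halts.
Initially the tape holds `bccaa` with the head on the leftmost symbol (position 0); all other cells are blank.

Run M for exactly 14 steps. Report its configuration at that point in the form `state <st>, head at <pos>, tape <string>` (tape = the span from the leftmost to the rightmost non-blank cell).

state s0, head at 6, tape baaaba

state=s0 head=0 tape=[b]ccaa__   (s0,b)→(s1,a,right)
state=s1 head=1 tape=a[c]caa__   (s1,c)→(s0,a,left)
state=s0 head=0 tape=[a]acaa__   (s0,a)→(s1,b,right)
state=s1 head=1 tape=b[a]caa__   (s1,a)→(s0,a,right)
state=s0 head=2 tape=ba[c]aa__   (s0,c)→(s1,b,left)
state=s1 head=1 tape=b[a]baa__   (s1,a)→(s0,a,right)
state=s0 head=2 tape=ba[b]aa__   (s0,b)→(s1,a,right)
state=s1 head=3 tape=baa[a]a__   (s1,a)→(s0,a,right)
state=s0 head=4 tape=baaa[a]__   (s0,a)→(s1,b,right)
state=s1 head=5 tape=baaab[_]_   (s1,_)→(s0,c,left)
state=s0 head=4 tape=baaa[b]c_   (s0,b)→(s1,a,right)
state=s1 head=5 tape=baaaa[c]_   (s1,c)→(s0,a,left)
state=s0 head=4 tape=baaa[a]a_   (s0,a)→(s1,b,right)
state=s1 head=5 tape=baaab[a]_   (s1,a)→(s0,a,right)
state=s0 head=6 tape=baaaba[_]
After 14 steps: state s0, head at 6, tape baaaba.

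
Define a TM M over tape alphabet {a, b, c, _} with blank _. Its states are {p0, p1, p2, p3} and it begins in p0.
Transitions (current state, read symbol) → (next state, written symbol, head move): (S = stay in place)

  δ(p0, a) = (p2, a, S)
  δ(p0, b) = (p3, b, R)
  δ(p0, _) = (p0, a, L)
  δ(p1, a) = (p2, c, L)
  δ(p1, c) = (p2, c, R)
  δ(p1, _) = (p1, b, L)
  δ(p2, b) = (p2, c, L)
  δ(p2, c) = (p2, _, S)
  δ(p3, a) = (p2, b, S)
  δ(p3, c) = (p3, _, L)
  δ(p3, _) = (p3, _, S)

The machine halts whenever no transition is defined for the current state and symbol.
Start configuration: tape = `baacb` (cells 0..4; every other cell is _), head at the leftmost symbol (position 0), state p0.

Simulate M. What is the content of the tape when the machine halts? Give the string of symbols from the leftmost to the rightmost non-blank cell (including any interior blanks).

p0 | _[b]aacb   read b → write b, move R, go to p3
p3 | _b[a]acb   read a → write b, move S, go to p2
p2 | _b[b]acb   read b → write c, move L, go to p2
p2 | _[b]cacb   read b → write c, move L, go to p2
p2 | [_]ccacb
The non-blank tape span at halt is ccacb.

ccacb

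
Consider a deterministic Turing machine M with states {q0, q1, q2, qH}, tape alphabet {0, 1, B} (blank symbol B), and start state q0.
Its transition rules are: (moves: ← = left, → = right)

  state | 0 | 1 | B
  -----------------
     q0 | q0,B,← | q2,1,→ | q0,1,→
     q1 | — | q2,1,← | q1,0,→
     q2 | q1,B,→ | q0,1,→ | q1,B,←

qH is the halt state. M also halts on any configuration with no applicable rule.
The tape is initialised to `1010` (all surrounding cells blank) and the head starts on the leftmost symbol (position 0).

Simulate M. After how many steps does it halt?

state=q0 head=0 tape=BB[1]010   (q0,1)→(q2,1,→)
state=q2 head=1 tape=BB1[0]10   (q2,0)→(q1,B,→)
state=q1 head=2 tape=BB1B[1]0   (q1,1)→(q2,1,←)
state=q2 head=1 tape=BB1[B]10   (q2,B)→(q1,B,←)
state=q1 head=0 tape=BB[1]B10   (q1,1)→(q2,1,←)
state=q2 head=-1 tape=B[B]1B10   (q2,B)→(q1,B,←)
state=q1 head=-2 tape=[B]B1B10   (q1,B)→(q1,0,→)
state=q1 head=-1 tape=0[B]1B10   (q1,B)→(q1,0,→)
state=q1 head=0 tape=00[1]B10   (q1,1)→(q2,1,←)
state=q2 head=-1 tape=0[0]1B10   (q2,0)→(q1,B,→)
state=q1 head=0 tape=0B[1]B10   (q1,1)→(q2,1,←)
state=q2 head=-1 tape=0[B]1B10   (q2,B)→(q1,B,←)
state=q1 head=-2 tape=[0]B1B10
M halts after 12 transitions.

12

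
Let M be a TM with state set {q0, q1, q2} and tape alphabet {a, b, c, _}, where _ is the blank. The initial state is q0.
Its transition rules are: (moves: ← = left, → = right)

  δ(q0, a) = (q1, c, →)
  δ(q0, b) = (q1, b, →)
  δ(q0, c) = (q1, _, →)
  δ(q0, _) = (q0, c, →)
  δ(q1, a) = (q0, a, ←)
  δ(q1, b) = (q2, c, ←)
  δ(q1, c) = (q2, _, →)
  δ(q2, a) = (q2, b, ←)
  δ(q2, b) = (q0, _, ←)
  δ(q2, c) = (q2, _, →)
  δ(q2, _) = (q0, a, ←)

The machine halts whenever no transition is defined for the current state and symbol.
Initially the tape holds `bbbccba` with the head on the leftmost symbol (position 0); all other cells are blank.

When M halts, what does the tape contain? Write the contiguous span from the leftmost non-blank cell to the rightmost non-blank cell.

state=q0 head=0 tape=_[b]bbccba_   (q0,b)→(q1,b,→)
state=q1 head=1 tape=_b[b]bccba_   (q1,b)→(q2,c,←)
state=q2 head=0 tape=_[b]cbccba_   (q2,b)→(q0,_,←)
state=q0 head=-1 tape=[_]_cbccba_   (q0,_)→(q0,c,→)
state=q0 head=0 tape=c[_]cbccba_   (q0,_)→(q0,c,→)
state=q0 head=1 tape=cc[c]bccba_   (q0,c)→(q1,_,→)
state=q1 head=2 tape=cc_[b]ccba_   (q1,b)→(q2,c,←)
state=q2 head=1 tape=cc[_]cccba_   (q2,_)→(q0,a,←)
state=q0 head=0 tape=c[c]acccba_   (q0,c)→(q1,_,→)
state=q1 head=1 tape=c_[a]cccba_   (q1,a)→(q0,a,←)
state=q0 head=0 tape=c[_]acccba_   (q0,_)→(q0,c,→)
state=q0 head=1 tape=cc[a]cccba_   (q0,a)→(q1,c,→)
state=q1 head=2 tape=ccc[c]ccba_   (q1,c)→(q2,_,→)
state=q2 head=3 tape=ccc_[c]cba_   (q2,c)→(q2,_,→)
state=q2 head=4 tape=ccc__[c]ba_   (q2,c)→(q2,_,→)
state=q2 head=5 tape=ccc___[b]a_   (q2,b)→(q0,_,←)
state=q0 head=4 tape=ccc__[_]_a_   (q0,_)→(q0,c,→)
state=q0 head=5 tape=ccc__c[_]a_   (q0,_)→(q0,c,→)
state=q0 head=6 tape=ccc__cc[a]_   (q0,a)→(q1,c,→)
state=q1 head=7 tape=ccc__ccc[_]
The non-blank tape span at halt is ccc__ccc.

ccc__ccc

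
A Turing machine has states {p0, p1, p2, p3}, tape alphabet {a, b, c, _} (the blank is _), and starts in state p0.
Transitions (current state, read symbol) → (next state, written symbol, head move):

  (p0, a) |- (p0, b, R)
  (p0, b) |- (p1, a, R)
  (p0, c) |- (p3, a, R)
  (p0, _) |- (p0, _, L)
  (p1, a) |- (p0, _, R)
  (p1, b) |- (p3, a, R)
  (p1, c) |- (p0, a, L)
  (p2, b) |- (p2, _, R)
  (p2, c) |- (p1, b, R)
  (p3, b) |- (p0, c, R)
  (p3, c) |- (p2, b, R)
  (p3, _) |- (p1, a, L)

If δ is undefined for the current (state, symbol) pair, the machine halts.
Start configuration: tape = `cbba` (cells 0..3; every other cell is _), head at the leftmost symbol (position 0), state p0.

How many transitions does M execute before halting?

p0 | [c]bba_   read c → write a, move R, go to p3
p3 | a[b]ba_   read b → write c, move R, go to p0
p0 | ac[b]a_   read b → write a, move R, go to p1
p1 | aca[a]_   read a → write _, move R, go to p0
p0 | aca_[_]   read _ → write _, move L, go to p0
p0 | aca[_]_   read _ → write _, move L, go to p0
p0 | ac[a]__   read a → write b, move R, go to p0
p0 | acb[_]_   read _ → write _, move L, go to p0
p0 | ac[b]__   read b → write a, move R, go to p1
p1 | aca[_]_
M halts after 9 transitions.

9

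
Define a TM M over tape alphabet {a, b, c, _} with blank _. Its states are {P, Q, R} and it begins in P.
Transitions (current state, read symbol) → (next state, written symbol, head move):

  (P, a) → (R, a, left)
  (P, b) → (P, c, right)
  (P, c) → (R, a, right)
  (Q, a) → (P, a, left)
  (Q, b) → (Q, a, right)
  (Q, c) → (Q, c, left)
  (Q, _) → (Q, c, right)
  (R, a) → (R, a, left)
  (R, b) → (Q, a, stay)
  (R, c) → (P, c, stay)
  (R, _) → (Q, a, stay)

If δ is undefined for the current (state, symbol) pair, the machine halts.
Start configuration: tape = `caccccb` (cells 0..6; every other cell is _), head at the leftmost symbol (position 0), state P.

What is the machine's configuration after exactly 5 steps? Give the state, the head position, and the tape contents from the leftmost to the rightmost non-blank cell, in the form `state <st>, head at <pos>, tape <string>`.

P | __[c]accccb   read c → write a, move right, go to R
R | __a[a]ccccb   read a → write a, move left, go to R
R | __[a]accccb   read a → write a, move left, go to R
R | _[_]aaccccb   read _ → write a, move stay, go to Q
Q | _[a]aaccccb   read a → write a, move left, go to P
P | [_]aaaccccb
After 5 steps: state P, head at -2, tape aaaccccb.

state P, head at -2, tape aaaccccb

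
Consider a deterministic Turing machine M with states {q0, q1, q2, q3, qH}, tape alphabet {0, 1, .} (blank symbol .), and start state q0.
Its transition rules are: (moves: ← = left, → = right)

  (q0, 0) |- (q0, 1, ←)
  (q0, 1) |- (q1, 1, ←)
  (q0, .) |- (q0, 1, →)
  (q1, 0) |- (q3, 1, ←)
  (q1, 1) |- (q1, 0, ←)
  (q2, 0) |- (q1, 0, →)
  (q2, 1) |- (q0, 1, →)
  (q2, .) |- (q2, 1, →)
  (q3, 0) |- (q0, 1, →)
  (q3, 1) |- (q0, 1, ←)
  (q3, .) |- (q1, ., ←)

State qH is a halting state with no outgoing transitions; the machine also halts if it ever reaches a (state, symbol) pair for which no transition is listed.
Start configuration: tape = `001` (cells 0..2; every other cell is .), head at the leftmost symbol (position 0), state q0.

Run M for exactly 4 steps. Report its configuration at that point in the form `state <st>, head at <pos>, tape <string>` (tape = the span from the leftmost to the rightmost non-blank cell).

state q1, head at -2, tape 0101

q0 | ..[0]01   read 0 → write 1, move ←, go to q0
q0 | .[.]101   read . → write 1, move →, go to q0
q0 | .1[1]01   read 1 → write 1, move ←, go to q1
q1 | .[1]101   read 1 → write 0, move ←, go to q1
q1 | [.]0101
After 4 steps: state q1, head at -2, tape 0101.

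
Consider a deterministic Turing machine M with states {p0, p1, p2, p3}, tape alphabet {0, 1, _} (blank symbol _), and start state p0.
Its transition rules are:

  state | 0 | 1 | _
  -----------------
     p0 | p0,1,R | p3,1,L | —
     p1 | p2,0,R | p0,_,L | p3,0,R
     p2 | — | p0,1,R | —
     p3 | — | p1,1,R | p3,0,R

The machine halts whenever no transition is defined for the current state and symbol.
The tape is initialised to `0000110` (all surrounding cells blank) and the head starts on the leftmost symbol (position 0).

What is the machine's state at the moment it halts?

state=p0 head=0 tape=_[0]000110_   (p0,0)→(p0,1,R)
state=p0 head=1 tape=_1[0]00110_   (p0,0)→(p0,1,R)
state=p0 head=2 tape=_11[0]0110_   (p0,0)→(p0,1,R)
state=p0 head=3 tape=_111[0]110_   (p0,0)→(p0,1,R)
state=p0 head=4 tape=_1111[1]10_   (p0,1)→(p3,1,L)
state=p3 head=3 tape=_111[1]110_   (p3,1)→(p1,1,R)
state=p1 head=4 tape=_1111[1]10_   (p1,1)→(p0,_,L)
state=p0 head=3 tape=_111[1]_10_   (p0,1)→(p3,1,L)
state=p3 head=2 tape=_11[1]1_10_   (p3,1)→(p1,1,R)
state=p1 head=3 tape=_111[1]_10_   (p1,1)→(p0,_,L)
state=p0 head=2 tape=_11[1]__10_   (p0,1)→(p3,1,L)
state=p3 head=1 tape=_1[1]1__10_   (p3,1)→(p1,1,R)
state=p1 head=2 tape=_11[1]__10_   (p1,1)→(p0,_,L)
state=p0 head=1 tape=_1[1]___10_   (p0,1)→(p3,1,L)
state=p3 head=0 tape=_[1]1___10_   (p3,1)→(p1,1,R)
state=p1 head=1 tape=_1[1]___10_   (p1,1)→(p0,_,L)
state=p0 head=0 tape=_[1]____10_   (p0,1)→(p3,1,L)
state=p3 head=-1 tape=[_]1____10_   (p3,_)→(p3,0,R)
state=p3 head=0 tape=0[1]____10_   (p3,1)→(p1,1,R)
state=p1 head=1 tape=01[_]___10_   (p1,_)→(p3,0,R)
state=p3 head=2 tape=010[_]__10_   (p3,_)→(p3,0,R)
state=p3 head=3 tape=0100[_]_10_   (p3,_)→(p3,0,R)
state=p3 head=4 tape=01000[_]10_   (p3,_)→(p3,0,R)
state=p3 head=5 tape=010000[1]0_   (p3,1)→(p1,1,R)
state=p1 head=6 tape=0100001[0]_   (p1,0)→(p2,0,R)
state=p2 head=7 tape=01000010[_]
No transition is defined for (p2, _); M halts in state p2.

p2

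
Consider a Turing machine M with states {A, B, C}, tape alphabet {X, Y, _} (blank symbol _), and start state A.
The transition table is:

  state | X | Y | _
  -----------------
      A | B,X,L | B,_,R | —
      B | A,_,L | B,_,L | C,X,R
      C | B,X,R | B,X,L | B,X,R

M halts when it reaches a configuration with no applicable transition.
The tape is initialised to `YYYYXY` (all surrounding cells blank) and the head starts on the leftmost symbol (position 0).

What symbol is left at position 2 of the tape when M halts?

_

state=A head=0 tape=___[Y]YYYXY   (A,Y)→(B,_,R)
state=B head=1 tape=____[Y]YYXY   (B,Y)→(B,_,L)
state=B head=0 tape=___[_]_YYXY   (B,_)→(C,X,R)
state=C head=1 tape=___X[_]YYXY   (C,_)→(B,X,R)
state=B head=2 tape=___XX[Y]YXY   (B,Y)→(B,_,L)
state=B head=1 tape=___X[X]_YXY   (B,X)→(A,_,L)
state=A head=0 tape=___[X]__YXY   (A,X)→(B,X,L)
state=B head=-1 tape=__[_]X__YXY   (B,_)→(C,X,R)
state=C head=0 tape=__X[X]__YXY   (C,X)→(B,X,R)
state=B head=1 tape=__XX[_]_YXY   (B,_)→(C,X,R)
state=C head=2 tape=__XXX[_]YXY   (C,_)→(B,X,R)
state=B head=3 tape=__XXXX[Y]XY   (B,Y)→(B,_,L)
state=B head=2 tape=__XXX[X]_XY   (B,X)→(A,_,L)
state=A head=1 tape=__XX[X]__XY   (A,X)→(B,X,L)
state=B head=0 tape=__X[X]X__XY   (B,X)→(A,_,L)
state=A head=-1 tape=__[X]_X__XY   (A,X)→(B,X,L)
state=B head=-2 tape=_[_]X_X__XY   (B,_)→(C,X,R)
state=C head=-1 tape=_X[X]_X__XY   (C,X)→(B,X,R)
state=B head=0 tape=_XX[_]X__XY   (B,_)→(C,X,R)
state=C head=1 tape=_XXX[X]__XY   (C,X)→(B,X,R)
state=B head=2 tape=_XXXX[_]_XY   (B,_)→(C,X,R)
state=C head=3 tape=_XXXXX[_]XY   (C,_)→(B,X,R)
state=B head=4 tape=_XXXXXX[X]Y   (B,X)→(A,_,L)
state=A head=3 tape=_XXXXX[X]_Y   (A,X)→(B,X,L)
state=B head=2 tape=_XXXX[X]X_Y   (B,X)→(A,_,L)
state=A head=1 tape=_XXX[X]_X_Y   (A,X)→(B,X,L)
state=B head=0 tape=_XX[X]X_X_Y   (B,X)→(A,_,L)
state=A head=-1 tape=_X[X]_X_X_Y   (A,X)→(B,X,L)
state=B head=-2 tape=_[X]X_X_X_Y   (B,X)→(A,_,L)
state=A head=-3 tape=[_]_X_X_X_Y
Cell 2 holds _ when M halts.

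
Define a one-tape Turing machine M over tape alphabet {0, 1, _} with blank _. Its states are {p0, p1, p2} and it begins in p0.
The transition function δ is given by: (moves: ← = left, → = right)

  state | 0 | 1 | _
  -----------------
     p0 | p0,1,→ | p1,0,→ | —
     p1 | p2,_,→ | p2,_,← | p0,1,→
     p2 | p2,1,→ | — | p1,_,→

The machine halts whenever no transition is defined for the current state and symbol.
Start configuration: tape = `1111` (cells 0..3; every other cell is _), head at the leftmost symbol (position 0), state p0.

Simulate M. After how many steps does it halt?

p0 | [1]111__   read 1 → write 0, move →, go to p1
p1 | 0[1]11__   read 1 → write _, move ←, go to p2
p2 | [0]_11__   read 0 → write 1, move →, go to p2
p2 | 1[_]11__   read _ → write _, move →, go to p1
p1 | 1_[1]1__   read 1 → write _, move ←, go to p2
p2 | 1[_]_1__   read _ → write _, move →, go to p1
p1 | 1_[_]1__   read _ → write 1, move →, go to p0
p0 | 1_1[1]__   read 1 → write 0, move →, go to p1
p1 | 1_10[_]_   read _ → write 1, move →, go to p0
p0 | 1_101[_]
M halts after 9 transitions.

9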